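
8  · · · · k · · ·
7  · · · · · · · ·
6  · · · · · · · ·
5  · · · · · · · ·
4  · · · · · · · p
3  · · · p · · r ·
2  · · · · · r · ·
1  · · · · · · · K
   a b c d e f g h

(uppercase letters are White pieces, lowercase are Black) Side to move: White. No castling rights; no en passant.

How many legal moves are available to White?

0

White to move; king on h1.
In check: no.
Legal moves: none.
Count: 0.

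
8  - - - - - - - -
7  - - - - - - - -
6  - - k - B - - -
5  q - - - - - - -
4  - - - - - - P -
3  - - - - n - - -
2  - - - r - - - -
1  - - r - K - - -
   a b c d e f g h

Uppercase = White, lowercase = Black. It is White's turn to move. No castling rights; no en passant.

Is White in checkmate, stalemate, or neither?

White to move; white king on e1.
In check: yes, from the black rook on c1.
King squares — d1: attacked by Rc1; f1: attacked by Rc1; d2: attacked by Qa5; e2: attacked by Rd2; f2: attacked by Rd2.
Legal moves for White: none.
In check with no legal moves → checkmate.

checkmate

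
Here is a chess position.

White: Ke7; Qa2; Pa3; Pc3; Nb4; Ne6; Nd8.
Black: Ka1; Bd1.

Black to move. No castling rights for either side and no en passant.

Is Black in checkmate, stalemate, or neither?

checkmate

Black to move; black king on a1.
In check: yes, from the white queen on a2.
King squares — b1: attacked by Qa2; a2: attacked by Nb4; b2: attacked by Qa2.
Legal moves for Black: none.
In check with no legal moves → checkmate.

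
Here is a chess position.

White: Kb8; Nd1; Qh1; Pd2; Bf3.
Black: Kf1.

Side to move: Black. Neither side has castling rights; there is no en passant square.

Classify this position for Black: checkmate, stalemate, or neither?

checkmate

Black to move; black king on f1.
In check: yes, from the white queen on h1.
King squares — e1: attacked by Qh1; g1: attacked by Qh1; e2: attacked by Bf3; f2: attacked by Nd1; g2: attacked by Qh1.
Legal moves for Black: none.
In check with no legal moves → checkmate.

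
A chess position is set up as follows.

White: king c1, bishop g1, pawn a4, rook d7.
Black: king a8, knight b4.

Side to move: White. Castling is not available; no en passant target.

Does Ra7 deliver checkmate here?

no

After Ra7: black king on a8; in check: yes, from the white rook on a7.
Black has 1 legal reply: Kb8.
In check but a legal move exists → not checkmate.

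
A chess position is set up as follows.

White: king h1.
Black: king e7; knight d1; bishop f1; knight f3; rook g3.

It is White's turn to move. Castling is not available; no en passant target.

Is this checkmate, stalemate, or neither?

White to move; white king on h1.
In check: no.
King squares — g1: attacked by Nf3; g2: attacked by Bf1; h2: attacked by Nf3.
Legal moves for White: none.
Not in check and no legal moves → stalemate.

stalemate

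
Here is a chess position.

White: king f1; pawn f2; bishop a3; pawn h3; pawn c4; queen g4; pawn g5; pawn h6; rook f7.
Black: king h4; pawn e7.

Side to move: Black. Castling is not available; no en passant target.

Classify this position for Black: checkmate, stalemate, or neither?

checkmate

Black to move; black king on h4.
In check: yes, from the white queen on g4.
King squares — g3: attacked by Pf2; h3: attacked by Qg4; g4: attacked by Ph3; g5: attacked by Qg4; h5: attacked by Qg4.
Legal moves for Black: none.
In check with no legal moves → checkmate.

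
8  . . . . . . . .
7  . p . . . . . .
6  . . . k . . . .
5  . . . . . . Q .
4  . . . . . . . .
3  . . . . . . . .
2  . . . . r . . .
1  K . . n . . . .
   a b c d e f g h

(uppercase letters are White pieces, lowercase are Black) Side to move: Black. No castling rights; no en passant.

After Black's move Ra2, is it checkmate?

no

After Ra2: white king on a1; in check: yes, from the black rook on a2.
White has 2 legal replies: Kxa2, Kb1.
In check but a legal move exists → not checkmate.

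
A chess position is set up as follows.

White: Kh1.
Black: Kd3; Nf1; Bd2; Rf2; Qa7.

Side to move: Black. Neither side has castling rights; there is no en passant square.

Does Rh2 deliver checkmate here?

After Rh2: white king on h1; in check: yes, from the black rook on h2.
King squares — g1: attacked by Qa7; g2: attacked by Rh2; h2: attacked by Nf1.
White has no legal moves → checkmate.

yes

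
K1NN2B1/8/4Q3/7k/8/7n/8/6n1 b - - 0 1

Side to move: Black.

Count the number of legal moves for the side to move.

7

Black to move; king on h5.
In check: no.
Legal moves: Kg5, Kh4, Ng5, Nf4, Nf2, Nf3, Ne2.
Count: 7.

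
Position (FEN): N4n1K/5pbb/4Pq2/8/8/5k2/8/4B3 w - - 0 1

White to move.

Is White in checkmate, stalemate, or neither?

checkmate

White to move; white king on h8.
In check: yes, from the black bishop on g7.
King squares — g7: attacked by Qf6; h7: attacked by Nf8; g8: attacked by Bh7.
Legal moves for White: none.
In check with no legal moves → checkmate.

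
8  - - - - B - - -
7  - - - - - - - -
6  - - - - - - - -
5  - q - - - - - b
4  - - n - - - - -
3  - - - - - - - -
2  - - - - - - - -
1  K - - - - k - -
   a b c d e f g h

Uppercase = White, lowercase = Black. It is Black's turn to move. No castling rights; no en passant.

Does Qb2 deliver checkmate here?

After Qb2: white king on a1; in check: yes, from the black queen on b2.
King squares — b1: attacked by Qb2; a2: attacked by Qb2; b2: attacked by Nc4.
White has no legal moves → checkmate.

yes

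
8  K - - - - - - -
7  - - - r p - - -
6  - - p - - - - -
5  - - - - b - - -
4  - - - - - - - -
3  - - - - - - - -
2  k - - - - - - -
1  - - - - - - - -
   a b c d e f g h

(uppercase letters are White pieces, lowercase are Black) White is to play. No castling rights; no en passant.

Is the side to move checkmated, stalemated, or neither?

White to move; white king on a8.
In check: no.
King squares — a7: attacked by Rd7; b7: attacked by Rd7; b8: attacked by Be5.
Legal moves for White: none.
Not in check and no legal moves → stalemate.

stalemate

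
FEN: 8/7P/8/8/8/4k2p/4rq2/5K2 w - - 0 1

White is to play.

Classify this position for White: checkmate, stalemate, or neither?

checkmate

White to move; white king on f1.
In check: yes, from the black queen on f2.
King squares — e1: attacked by Re2; g1: attacked by Qf2; e2: attacked by Qf2; f2: attacked by Re2; g2: attacked by Qf2.
Legal moves for White: none.
In check with no legal moves → checkmate.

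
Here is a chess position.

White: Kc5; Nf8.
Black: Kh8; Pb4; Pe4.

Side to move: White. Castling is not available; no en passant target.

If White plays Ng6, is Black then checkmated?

no

After Ng6: black king on h8; in check: yes, from the white knight on g6.
Black has 3 legal replies: Kg8, Kh7, Kg7.
In check but a legal move exists → not checkmate.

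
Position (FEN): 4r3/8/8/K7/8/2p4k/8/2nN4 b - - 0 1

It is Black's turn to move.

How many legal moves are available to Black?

Black to move; king on h3.
In check: no.
Legal moves: Rh8, Rg8, Rf8, Rd8, Rc8, Rb8, Ra8+, Re7, Re6, Re5+, Re4, Re3, Re2, Re1, Kh4, Kg4, Kg3, Kh2, Kg2, Nd3, Nb3+, Ne2, Na2, c2.
Count: 24.

24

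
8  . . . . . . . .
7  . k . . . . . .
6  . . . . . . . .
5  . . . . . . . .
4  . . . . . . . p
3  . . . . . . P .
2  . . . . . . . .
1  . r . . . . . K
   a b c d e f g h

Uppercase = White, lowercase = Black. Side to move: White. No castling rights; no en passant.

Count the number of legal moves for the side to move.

2

White to move; king on h1.
In check: yes, from the black rook on b1.
Legal moves: Kh2, Kg2.
Count: 2.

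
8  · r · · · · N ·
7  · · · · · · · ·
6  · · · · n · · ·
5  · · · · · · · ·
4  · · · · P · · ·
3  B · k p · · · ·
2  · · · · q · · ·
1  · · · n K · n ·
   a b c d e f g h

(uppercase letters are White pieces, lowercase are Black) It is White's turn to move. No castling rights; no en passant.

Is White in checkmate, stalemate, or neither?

checkmate

White to move; white king on e1.
In check: yes, from the black queen on e2.
King squares — d1: attacked by Qe2; f1: attacked by Qe2; d2: attacked by Qe2; e2: attacked by Ng1; f2: attacked by Nd1.
Legal moves for White: none.
In check with no legal moves → checkmate.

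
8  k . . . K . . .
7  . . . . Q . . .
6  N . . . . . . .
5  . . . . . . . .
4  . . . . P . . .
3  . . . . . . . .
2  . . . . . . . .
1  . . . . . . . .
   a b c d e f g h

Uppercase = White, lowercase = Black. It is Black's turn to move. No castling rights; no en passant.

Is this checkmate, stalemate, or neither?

stalemate

Black to move; black king on a8.
In check: no.
King squares — a7: attacked by Qe7; b7: attacked by Qe7; b8: attacked by Na6.
Legal moves for Black: none.
Not in check and no legal moves → stalemate.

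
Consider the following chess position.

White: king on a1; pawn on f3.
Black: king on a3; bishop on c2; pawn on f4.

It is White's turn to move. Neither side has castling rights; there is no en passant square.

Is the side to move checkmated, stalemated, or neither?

stalemate

White to move; white king on a1.
In check: no.
King squares — b1: attacked by Bc2; a2: attacked by Ka3; b2: attacked by Ka3.
Legal moves for White: none.
Not in check and no legal moves → stalemate.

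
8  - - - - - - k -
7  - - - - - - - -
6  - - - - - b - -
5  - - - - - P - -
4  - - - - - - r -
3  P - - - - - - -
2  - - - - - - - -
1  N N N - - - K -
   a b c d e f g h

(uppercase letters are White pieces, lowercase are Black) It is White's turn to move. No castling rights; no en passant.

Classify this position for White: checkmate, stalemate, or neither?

White to move; white king on g1.
In check: yes, from the black rook on g4.
King squares — f1: available; h1: available; f2: available; g2: attacked by Rg4; h2: available.
Legal moves for White: Kh2, Kf2, Kh1, Kf1.
White is in check but has 4 legal moves → neither.

neither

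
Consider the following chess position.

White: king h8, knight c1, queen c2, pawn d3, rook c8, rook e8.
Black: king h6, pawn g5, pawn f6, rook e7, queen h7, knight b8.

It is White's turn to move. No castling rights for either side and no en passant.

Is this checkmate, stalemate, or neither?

checkmate

White to move; white king on h8.
In check: yes, from the black queen on h7.
King squares — g7: attacked by Kh6; h7: attacked by Kh6; g8: attacked by Qh7.
Legal moves for White: none.
In check with no legal moves → checkmate.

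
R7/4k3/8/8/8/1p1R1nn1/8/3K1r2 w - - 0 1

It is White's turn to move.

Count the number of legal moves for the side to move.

White to move; king on d1.
In check: yes, from the black rook on f1.
Legal moves: none.
Count: 0.

0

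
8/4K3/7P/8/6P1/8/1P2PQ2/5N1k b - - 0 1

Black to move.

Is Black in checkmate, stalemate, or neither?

Black to move; black king on h1.
In check: no.
King squares — g1: attacked by Qf2; g2: attacked by Qf2; h2: attacked by Nf1.
Legal moves for Black: none.
Not in check and no legal moves → stalemate.

stalemate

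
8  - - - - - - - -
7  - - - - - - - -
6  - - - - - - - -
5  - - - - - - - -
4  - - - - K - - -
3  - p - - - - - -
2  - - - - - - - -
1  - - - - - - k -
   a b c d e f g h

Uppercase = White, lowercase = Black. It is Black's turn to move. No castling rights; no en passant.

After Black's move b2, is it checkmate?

After b2: white king on e4; in check: no.
White is not in check, so this cannot be checkmate.

no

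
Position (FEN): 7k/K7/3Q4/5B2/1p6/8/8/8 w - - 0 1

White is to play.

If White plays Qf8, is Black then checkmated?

After Qf8: black king on h8; in check: yes, from the white queen on f8.
King squares — g7: attacked by Qf8; h7: attacked by Bf5; g8: attacked by Qf8.
Black has no legal moves → checkmate.

yes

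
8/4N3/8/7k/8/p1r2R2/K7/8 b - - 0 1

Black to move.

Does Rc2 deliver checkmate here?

After Rc2: white king on a2; in check: yes, from the black rook on c2.
White has 4 legal replies: Kb3, Kxa3, Kb1, Ka1.
In check but a legal move exists → not checkmate.

no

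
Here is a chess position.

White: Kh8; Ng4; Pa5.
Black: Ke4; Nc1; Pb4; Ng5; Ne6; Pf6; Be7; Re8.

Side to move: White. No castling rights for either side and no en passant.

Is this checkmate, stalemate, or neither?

checkmate

White to move; white king on h8.
In check: yes, from the black rook on e8.
King squares — g7: attacked by Ne6; h7: attacked by Ng5; g8: attacked by Re8.
Legal moves for White: none.
In check with no legal moves → checkmate.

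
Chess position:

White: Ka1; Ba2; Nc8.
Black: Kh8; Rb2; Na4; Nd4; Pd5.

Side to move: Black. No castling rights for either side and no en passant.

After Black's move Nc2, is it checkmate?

yes

After Nc2: white king on a1; in check: yes, from the black knight on c2.
King squares — b1: attacked by Rb2; a2: own bishop; b2: attacked by Na4.
White has no legal moves → checkmate.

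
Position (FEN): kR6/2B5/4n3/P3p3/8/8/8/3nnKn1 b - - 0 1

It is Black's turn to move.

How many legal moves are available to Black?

Black to move; king on a8.
In check: yes, from the white rook on b8.
Legal moves: Ka7.
Count: 1.

1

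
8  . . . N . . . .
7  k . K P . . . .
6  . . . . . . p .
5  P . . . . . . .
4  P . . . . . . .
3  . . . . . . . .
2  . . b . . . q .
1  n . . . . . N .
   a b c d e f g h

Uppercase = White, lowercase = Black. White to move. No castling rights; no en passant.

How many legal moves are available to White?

White to move; king on c7.
In check: no.
Legal moves: Nf7, Nb7, Ne6, Nc6+, Kc8, Kd6, Nh3, Nf3, Ne2, a6.
Count: 10.

10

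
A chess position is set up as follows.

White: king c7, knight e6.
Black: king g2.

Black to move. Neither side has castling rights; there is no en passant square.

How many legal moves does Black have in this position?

8

Black to move; king on g2.
In check: no.
Legal moves: Kh3, Kg3, Kf3, Kh2, Kf2, Kh1, Kg1, Kf1.
Count: 8.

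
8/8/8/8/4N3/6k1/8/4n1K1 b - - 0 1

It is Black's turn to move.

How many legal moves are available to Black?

Black to move; king on g3.
In check: yes, from the white knight on e4.
Legal moves: Kh4, Kg4, Kf4, Kh3, Kf3.
Count: 5.

5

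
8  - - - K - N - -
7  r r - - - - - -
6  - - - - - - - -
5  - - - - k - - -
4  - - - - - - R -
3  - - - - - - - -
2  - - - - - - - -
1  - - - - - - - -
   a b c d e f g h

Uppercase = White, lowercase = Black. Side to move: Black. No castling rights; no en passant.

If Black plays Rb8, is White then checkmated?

yes

After Rb8: white king on d8; in check: yes, from the black rook on b8.
King squares — c7: attacked by Ra7; d7: attacked by Ra7; e7: attacked by Ra7; c8: attacked by Rb8; e8: attacked by Rb8.
White has no legal moves → checkmate.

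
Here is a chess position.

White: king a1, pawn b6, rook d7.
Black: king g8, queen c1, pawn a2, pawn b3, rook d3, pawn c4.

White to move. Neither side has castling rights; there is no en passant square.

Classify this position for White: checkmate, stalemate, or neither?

checkmate

White to move; white king on a1.
In check: yes, from the black queen on c1.
King squares — b1: attacked by Qc1; a2: attacked by Pb3; b2: attacked by Qc1.
Legal moves for White: none.
In check with no legal moves → checkmate.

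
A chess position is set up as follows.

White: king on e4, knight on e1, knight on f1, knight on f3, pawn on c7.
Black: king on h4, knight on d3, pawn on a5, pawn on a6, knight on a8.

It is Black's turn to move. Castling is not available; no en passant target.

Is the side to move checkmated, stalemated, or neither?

Black to move; black king on h4.
In check: yes, from the white knight on f3.
Legal moves for Black: Kh5, Kg4, Kh3.
Black is in check but has 3 legal moves → neither.

neither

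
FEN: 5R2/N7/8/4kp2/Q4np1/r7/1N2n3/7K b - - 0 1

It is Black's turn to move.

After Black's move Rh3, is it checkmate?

After Rh3: white king on h1; in check: yes, from the black rook on h3.
King squares — g1: attacked by Ne2; g2: attacked by Nf4; h2: attacked by Rh3.
White has no legal moves → checkmate.

yes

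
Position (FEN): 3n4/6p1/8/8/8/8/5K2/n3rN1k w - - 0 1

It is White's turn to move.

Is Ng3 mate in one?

After Ng3: black king on h1; in check: yes, from the white knight on g3.
Black has 1 legal reply: Kh2.
In check but a legal move exists → not checkmate.

no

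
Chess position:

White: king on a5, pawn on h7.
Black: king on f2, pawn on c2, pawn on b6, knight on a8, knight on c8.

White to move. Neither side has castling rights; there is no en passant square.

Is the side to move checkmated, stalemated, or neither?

neither

White to move; white king on a5.
In check: yes, from the black pawn on b6.
Legal moves for White: Ka6, Kb5, Kb4, Ka4.
White is in check but has 4 legal moves → neither.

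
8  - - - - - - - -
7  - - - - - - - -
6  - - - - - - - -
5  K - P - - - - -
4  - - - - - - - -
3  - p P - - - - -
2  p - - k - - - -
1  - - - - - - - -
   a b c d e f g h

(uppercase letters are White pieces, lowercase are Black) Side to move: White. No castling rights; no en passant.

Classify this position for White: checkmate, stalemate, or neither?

White to move; white king on a5.
In check: no.
Legal moves for White: Kb6, Ka6, Kb5, Kb4, Ka4, c6, c4.
White has 7 legal moves and is not in check → neither.

neither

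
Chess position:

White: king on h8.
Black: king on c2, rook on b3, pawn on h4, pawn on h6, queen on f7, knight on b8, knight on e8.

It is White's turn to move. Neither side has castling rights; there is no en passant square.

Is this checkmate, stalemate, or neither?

stalemate

White to move; white king on h8.
In check: no.
King squares — g7: attacked by Qf7; h7: attacked by Qf7; g8: attacked by Qf7.
Legal moves for White: none.
Not in check and no legal moves → stalemate.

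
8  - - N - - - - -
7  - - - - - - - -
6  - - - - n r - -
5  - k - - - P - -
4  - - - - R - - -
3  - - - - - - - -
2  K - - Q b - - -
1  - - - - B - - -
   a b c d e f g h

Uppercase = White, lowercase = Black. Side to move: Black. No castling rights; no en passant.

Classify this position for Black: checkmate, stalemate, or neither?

neither

Black to move; black king on b5.
In check: no.
Legal moves for Black include: Rf8, Rf7, Rh6, Rg6, Rxf5, Nf8, Nd8, Ng7, Nc7, Ng5, Nc5, Nf4, Nd4, Kc6, Ka6, Kc5, Bh5, Bg4, ... (list truncated; more exist).
Black has legal moves and is not in check → neither.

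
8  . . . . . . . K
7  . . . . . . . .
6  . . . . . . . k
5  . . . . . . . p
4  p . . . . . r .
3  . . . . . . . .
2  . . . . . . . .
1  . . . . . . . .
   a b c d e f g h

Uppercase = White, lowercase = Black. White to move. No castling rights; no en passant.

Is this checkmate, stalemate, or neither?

White to move; white king on h8.
In check: no.
King squares — g7: attacked by Rg4; h7: attacked by Kh6; g8: attacked by Rg4.
Legal moves for White: none.
Not in check and no legal moves → stalemate.

stalemate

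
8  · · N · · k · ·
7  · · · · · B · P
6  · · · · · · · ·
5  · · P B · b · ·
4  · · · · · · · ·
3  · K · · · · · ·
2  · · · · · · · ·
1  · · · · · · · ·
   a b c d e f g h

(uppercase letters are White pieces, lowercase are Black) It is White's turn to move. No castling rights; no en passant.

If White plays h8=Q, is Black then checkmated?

yes

After h8=Q: black king on f8; in check: yes, from the white queen on h8.
King squares — e7: attacked by Nc8; f7: attacked by Bd5; g7: attacked by Qh8; e8: attacked by Bf7; g8: attacked by Bf7.
Black has no legal moves → checkmate.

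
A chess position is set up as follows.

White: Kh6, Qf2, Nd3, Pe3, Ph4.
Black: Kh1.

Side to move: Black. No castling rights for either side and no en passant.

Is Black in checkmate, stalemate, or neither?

stalemate

Black to move; black king on h1.
In check: no.
King squares — g1: attacked by Qf2; g2: attacked by Qf2; h2: attacked by Qf2.
Legal moves for Black: none.
Not in check and no legal moves → stalemate.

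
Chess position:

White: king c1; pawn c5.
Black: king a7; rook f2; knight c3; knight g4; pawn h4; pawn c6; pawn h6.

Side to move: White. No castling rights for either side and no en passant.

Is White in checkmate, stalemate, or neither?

stalemate

White to move; white king on c1.
In check: no.
King squares — b1: attacked by Nc3; d1: attacked by Nc3; b2: attacked by Rf2; c2: attacked by Rf2; d2: attacked by Rf2.
Legal moves for White: none.
Not in check and no legal moves → stalemate.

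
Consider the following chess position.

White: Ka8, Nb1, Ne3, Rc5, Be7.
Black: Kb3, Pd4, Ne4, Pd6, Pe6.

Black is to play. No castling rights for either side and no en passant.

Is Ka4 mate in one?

After Ka4: white king on a8; in check: no.
White is not in check, so this cannot be checkmate.

no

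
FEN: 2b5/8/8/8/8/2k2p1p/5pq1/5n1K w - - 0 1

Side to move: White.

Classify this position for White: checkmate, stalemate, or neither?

White to move; white king on h1.
In check: yes, from the black queen on g2.
King squares — g1: attacked by Pf2; g2: attacked by Pf3; h2: attacked by Nf1.
Legal moves for White: none.
In check with no legal moves → checkmate.

checkmate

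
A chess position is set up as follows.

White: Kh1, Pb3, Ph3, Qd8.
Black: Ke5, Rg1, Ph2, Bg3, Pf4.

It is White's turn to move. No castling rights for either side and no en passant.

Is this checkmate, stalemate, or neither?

White to move; white king on h1.
In check: yes, from the black rook on g1.
King squares — g1: attacked by Ph2; g2: attacked by Rg1; h2: attacked by Bg3.
Legal moves for White: none.
In check with no legal moves → checkmate.

checkmate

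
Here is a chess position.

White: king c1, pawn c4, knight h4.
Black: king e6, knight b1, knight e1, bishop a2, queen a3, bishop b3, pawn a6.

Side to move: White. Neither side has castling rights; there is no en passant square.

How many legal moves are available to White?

0

White to move; king on c1.
In check: yes, from the black queen on a3.
Legal moves: none.
Count: 0.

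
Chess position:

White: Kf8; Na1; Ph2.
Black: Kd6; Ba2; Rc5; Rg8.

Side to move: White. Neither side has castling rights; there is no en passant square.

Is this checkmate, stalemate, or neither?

White to move; white king on f8.
In check: yes, from the black rook on g8.
King squares — e7: attacked by Kd6; f7: attacked by Ba2; g7: attacked by Rg8; e8: attacked by Rg8; g8: attacked by Ba2.
Legal moves for White: none.
In check with no legal moves → checkmate.

checkmate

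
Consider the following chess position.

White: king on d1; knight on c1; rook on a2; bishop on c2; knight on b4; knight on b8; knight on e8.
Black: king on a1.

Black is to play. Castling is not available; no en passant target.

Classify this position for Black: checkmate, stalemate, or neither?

checkmate

Black to move; black king on a1.
In check: yes, from the white rook on a2.
King squares — b1: attacked by Bc2; a2: attacked by Nc1; b2: attacked by Ra2.
Legal moves for Black: none.
In check with no legal moves → checkmate.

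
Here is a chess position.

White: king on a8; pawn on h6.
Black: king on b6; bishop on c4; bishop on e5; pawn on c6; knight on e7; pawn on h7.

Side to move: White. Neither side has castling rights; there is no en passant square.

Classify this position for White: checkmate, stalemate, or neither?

stalemate

White to move; white king on a8.
In check: no.
King squares — a7: attacked by Kb6; b7: attacked by Kb6; b8: attacked by Be5.
Legal moves for White: none.
Not in check and no legal moves → stalemate.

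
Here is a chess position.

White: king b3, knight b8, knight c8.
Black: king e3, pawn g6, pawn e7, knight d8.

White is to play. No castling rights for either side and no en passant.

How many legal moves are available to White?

15

White to move; king on b3.
In check: no.
Legal moves: Nxe7, Na7, Nd6, Nb6, Nd7, Nc6, Na6, Kc4, Kb4, Ka4, Kc3, Ka3, Kc2, Kb2, Ka2.
Count: 15.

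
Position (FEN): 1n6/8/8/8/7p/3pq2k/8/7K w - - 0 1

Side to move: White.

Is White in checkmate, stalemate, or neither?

stalemate

White to move; white king on h1.
In check: no.
King squares — g1: attacked by Qe3; g2: attacked by Kh3; h2: attacked by Kh3.
Legal moves for White: none.
Not in check and no legal moves → stalemate.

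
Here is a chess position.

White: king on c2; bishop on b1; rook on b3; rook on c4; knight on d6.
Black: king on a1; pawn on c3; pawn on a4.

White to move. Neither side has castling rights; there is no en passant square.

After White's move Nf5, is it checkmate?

no

After Nf5: black king on a1; in check: no.
Black is not in check, so this cannot be checkmate.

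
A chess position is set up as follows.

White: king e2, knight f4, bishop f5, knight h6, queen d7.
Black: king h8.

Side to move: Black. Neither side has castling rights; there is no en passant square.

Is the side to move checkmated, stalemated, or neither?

stalemate

Black to move; black king on h8.
In check: no.
King squares — g7: attacked by Qd7; h7: attacked by Bf5; g8: attacked by Nh6.
Legal moves for Black: none.
Not in check and no legal moves → stalemate.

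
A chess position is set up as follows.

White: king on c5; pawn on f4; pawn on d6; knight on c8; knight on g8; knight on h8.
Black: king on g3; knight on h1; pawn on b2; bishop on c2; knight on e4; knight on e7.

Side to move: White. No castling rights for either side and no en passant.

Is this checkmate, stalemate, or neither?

neither

White to move; white king on c5.
In check: yes, from the black knight on e4.
Legal moves for White: Kb6, Kb5, Kd4, Kc4, Kb4.
White is in check but has 5 legal moves → neither.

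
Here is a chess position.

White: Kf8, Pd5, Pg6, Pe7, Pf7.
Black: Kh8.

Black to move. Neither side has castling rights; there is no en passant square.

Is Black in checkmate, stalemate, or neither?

stalemate

Black to move; black king on h8.
In check: no.
King squares — g7: attacked by Kf8; h7: attacked by Pg6; g8: attacked by Pf7.
Legal moves for Black: none.
Not in check and no legal moves → stalemate.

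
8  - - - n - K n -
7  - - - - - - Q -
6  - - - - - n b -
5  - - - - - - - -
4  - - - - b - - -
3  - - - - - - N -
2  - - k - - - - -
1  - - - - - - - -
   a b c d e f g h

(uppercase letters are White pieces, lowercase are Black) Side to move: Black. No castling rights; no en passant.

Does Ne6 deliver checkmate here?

yes

After Ne6: white king on f8; in check: yes, from the black knight on e6.
King squares — e7: attacked by Ng8; f7: attacked by Bg6; g7: own queen; e8: attacked by Nf6; g8: attacked by Nf6.
White has no legal moves → checkmate.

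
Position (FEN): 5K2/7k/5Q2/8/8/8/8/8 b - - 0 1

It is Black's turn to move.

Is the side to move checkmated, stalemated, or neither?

stalemate

Black to move; black king on h7.
In check: no.
King squares — g6: attacked by Qf6; h6: attacked by Qf6; g7: attacked by Qf6; g8: attacked by Kf8; h8: attacked by Qf6.
Legal moves for Black: none.
Not in check and no legal moves → stalemate.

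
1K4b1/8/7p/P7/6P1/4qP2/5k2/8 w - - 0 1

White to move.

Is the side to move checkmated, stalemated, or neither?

neither

White to move; white king on b8.
In check: no.
Legal moves for White: Kc8, Ka8, Kc7, Kb7, a6, g5, f4.
White has 7 legal moves and is not in check → neither.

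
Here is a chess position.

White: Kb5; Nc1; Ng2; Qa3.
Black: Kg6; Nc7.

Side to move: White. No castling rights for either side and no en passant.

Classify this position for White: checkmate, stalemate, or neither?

neither

White to move; white king on b5.
In check: yes, from the black knight on c7.
Legal moves for White: Kc6, Kb6, Kc5, Ka5, Kc4, Kb4, Ka4.
White is in check but has 7 legal moves → neither.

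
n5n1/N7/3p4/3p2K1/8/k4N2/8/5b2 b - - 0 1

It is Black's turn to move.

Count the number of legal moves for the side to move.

Black to move; king on a3.
In check: no.
Legal moves: Ne7, Nh6, Nf6, Nc7, Nb6, Kb4, Ka4, Kb3, Kb2, Ka2, Ba6, Bb5, Bc4, Bh3, Bd3, Bg2, Be2, d4.
Count: 18.

18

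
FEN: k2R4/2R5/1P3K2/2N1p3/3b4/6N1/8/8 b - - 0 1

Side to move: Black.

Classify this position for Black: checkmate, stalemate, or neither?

Black to move; black king on a8.
In check: yes, from the white rook on d8.
King squares — a7: attacked by Pb6; b7: attacked by Nc5; b8: attacked by Rd8.
Legal moves for Black: none.
In check with no legal moves → checkmate.

checkmate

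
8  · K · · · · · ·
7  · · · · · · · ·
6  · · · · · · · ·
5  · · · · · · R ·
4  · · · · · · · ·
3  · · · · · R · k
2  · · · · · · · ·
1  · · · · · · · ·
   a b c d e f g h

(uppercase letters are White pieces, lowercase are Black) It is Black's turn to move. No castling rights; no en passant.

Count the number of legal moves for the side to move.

Black to move; king on h3.
In check: yes, from the white rook on f3.
Legal moves: Kh4, Kh2.
Count: 2.

2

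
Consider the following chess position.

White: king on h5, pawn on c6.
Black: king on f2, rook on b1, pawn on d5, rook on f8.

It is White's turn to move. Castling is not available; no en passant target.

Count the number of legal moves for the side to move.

White to move; king on h5.
In check: no.
Legal moves: Kh6, Kg6, Kg5, Kh4, Kg4, c7.
Count: 6.

6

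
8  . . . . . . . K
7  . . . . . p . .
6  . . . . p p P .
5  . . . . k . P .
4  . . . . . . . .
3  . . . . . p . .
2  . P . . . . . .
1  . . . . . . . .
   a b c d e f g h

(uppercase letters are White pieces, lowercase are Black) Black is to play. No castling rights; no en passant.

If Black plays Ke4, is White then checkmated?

no

After Ke4: white king on h8; in check: no.
White is not in check, so this cannot be checkmate.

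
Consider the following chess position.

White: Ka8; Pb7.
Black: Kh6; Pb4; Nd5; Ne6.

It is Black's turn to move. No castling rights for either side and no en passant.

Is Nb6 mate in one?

no

After Nb6: white king on a8; in check: yes, from the black knight on b6.
White has 2 legal replies: Kb8, Ka7.
In check but a legal move exists → not checkmate.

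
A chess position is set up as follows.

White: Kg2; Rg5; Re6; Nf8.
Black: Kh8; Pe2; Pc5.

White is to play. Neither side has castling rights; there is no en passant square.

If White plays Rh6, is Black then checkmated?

After Rh6: black king on h8; in check: yes, from the white rook on h6.
King squares — g7: attacked by Rg5; h7: attacked by Rh6; g8: attacked by Rg5.
Black has no legal moves → checkmate.

yes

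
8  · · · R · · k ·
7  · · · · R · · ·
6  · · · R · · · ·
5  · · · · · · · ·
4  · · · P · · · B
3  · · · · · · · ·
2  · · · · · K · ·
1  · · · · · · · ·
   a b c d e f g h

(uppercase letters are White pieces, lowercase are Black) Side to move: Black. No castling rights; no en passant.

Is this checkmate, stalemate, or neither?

checkmate

Black to move; black king on g8.
In check: yes, from the white rook on d8.
King squares — f7: attacked by Re7; g7: attacked by Re7; h7: attacked by Re7; f8: attacked by Rd8; h8: attacked by Rd8.
Legal moves for Black: none.
In check with no legal moves → checkmate.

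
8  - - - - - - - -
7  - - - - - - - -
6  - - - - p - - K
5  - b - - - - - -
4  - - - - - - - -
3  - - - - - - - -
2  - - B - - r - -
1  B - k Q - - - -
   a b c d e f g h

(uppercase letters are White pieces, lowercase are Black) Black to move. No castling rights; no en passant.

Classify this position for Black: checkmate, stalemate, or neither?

checkmate

Black to move; black king on c1.
In check: yes, from the white queen on d1.
King squares — b1: attacked by Qd1; d1: attacked by Bc2; b2: attacked by Ba1; c2: attacked by Qd1; d2: attacked by Qd1.
Legal moves for Black: none.
In check with no legal moves → checkmate.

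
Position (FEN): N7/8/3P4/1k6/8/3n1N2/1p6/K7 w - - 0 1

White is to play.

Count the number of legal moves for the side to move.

White to move; king on a1.
In check: yes, from the black pawn on b2.
Legal moves: Ka2, Kb1.
Count: 2.

2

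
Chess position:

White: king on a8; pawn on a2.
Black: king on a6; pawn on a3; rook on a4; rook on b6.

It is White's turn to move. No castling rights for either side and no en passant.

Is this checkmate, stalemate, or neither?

stalemate

White to move; white king on a8.
In check: no.
King squares — a7: attacked by Ka6; b7: attacked by Ka6; b8: attacked by Rb6.
Legal moves for White: none.
Not in check and no legal moves → stalemate.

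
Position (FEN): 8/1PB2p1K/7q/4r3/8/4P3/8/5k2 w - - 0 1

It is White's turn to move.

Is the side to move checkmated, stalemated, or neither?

neither

White to move; white king on h7.
In check: yes, from the black queen on h6.
King squares — g6: attacked by Qh6; h6: available; g7: attacked by Qh6; g8: available; h8: attacked by Qh6.
Legal moves for White: Kg8, Kxh6.
White is in check but has 2 legal moves → neither.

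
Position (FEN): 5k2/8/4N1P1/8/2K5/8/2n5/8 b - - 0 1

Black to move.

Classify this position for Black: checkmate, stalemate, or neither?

Black to move; black king on f8.
In check: yes, from the white knight on e6.
Legal moves for Black: Kg8, Ke8, Ke7.
Black is in check but has 3 legal moves → neither.

neither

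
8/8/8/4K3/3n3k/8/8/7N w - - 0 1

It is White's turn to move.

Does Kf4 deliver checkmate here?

no

After Kf4: black king on h4; in check: no.
Black is not in check, so this cannot be checkmate.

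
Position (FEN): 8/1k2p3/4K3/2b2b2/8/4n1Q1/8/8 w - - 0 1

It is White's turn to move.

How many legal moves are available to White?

White to move; king on e6.
In check: yes, from the black bishop on f5.
Legal moves: Kf7, Ke5.
Count: 2.

2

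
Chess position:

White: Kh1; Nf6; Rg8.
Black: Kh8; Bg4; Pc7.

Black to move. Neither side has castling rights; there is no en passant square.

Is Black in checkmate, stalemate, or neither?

Black to move; black king on h8.
In check: yes, from the white rook on g8.
King squares — g7: attacked by Rg8; h7: attacked by Nf6; g8: attacked by Nf6.
Legal moves for Black: none.
In check with no legal moves → checkmate.

checkmate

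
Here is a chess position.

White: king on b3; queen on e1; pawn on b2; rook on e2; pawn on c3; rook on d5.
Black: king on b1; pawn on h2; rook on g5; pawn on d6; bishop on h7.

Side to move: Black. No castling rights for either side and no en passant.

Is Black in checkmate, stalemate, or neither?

Black to move; black king on b1.
In check: yes, from the white queen on e1.
King squares — a1: attacked by Qe1; c1: attacked by Qe1; a2: attacked by Kb3; b2: attacked by Re2; c2: attacked by Re2.
Legal moves for Black: none.
In check with no legal moves → checkmate.

checkmate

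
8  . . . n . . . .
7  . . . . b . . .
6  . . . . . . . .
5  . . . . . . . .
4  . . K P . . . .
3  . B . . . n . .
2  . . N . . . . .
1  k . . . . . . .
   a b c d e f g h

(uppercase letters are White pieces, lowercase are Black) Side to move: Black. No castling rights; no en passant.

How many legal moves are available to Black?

2

Black to move; king on a1.
In check: yes, from the white knight on c2.
Legal moves: Kb2, Kb1.
Count: 2.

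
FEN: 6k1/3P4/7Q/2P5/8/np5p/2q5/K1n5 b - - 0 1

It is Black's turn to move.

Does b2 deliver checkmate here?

yes

After b2: white king on a1; in check: yes, from the black pawn on b2.
King squares — b1: attacked by Qc2; a2: attacked by Nc1; b2: attacked by Qc2.
White has no legal moves → checkmate.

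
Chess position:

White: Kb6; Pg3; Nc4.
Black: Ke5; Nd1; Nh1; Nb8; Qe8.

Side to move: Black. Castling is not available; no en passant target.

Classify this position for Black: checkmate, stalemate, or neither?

neither

Black to move; black king on e5.
In check: yes, from the white knight on c4.
King squares — d4: available; e4: available; f4: attacked by Pg3; d5: available; f5: available; d6: attacked by Nc4; e6: available; f6: available.
Legal moves for Black: Kf6, Ke6, Kf5, Kd5, Ke4, Kd4.
Black is in check but has 6 legal moves → neither.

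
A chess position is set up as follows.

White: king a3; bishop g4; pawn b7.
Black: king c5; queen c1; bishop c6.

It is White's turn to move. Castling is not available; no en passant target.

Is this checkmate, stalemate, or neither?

neither

White to move; white king on a3.
In check: yes, from the black queen on c1.
Legal moves for White: Kb3, Ka2.
White is in check but has 2 legal moves → neither.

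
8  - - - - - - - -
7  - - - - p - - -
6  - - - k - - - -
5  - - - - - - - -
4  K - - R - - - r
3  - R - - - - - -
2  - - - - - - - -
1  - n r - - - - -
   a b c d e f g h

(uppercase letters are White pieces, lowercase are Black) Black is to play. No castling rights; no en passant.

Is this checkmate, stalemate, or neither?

neither

Black to move; black king on d6.
In check: yes, from the white rook on d4.
King squares — c5: available; d5: attacked by Rd4; e5: available; c6: available; e6: available; c7: available; d7: attacked by Rd4; e7: own pawn.
Legal moves for Black: Kc7, Ke6, Kc6, Ke5, Kc5, Rxd4+.
Black is in check but has 6 legal moves → neither.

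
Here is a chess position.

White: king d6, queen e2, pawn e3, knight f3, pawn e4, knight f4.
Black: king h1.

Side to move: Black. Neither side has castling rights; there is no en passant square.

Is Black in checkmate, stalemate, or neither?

stalemate

Black to move; black king on h1.
In check: no.
King squares — g1: attacked by Nf3; g2: attacked by Qe2; h2: attacked by Qe2.
Legal moves for Black: none.
Not in check and no legal moves → stalemate.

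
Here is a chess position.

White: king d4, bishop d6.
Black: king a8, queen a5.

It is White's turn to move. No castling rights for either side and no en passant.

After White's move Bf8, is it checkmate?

no

After Bf8: black king on a8; in check: no.
Black is not in check, so this cannot be checkmate.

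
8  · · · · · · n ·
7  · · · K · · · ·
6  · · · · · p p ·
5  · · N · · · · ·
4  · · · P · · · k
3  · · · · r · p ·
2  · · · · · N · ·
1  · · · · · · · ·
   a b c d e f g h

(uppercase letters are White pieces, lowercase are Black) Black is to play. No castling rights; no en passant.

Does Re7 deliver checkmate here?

After Re7: white king on d7; in check: yes, from the black rook on e7.
White has 4 legal replies: Kd8, Kc8, Kd6, Kc6.
In check but a legal move exists → not checkmate.

no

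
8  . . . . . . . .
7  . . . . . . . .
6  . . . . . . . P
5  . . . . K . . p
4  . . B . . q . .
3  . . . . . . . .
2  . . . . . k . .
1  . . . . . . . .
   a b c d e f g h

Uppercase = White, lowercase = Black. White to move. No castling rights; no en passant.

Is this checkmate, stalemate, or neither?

neither

White to move; white king on e5.
In check: yes, from the black queen on f4.
Legal moves for White: Ke6, Kd5, Kxf4.
White is in check but has 3 legal moves → neither.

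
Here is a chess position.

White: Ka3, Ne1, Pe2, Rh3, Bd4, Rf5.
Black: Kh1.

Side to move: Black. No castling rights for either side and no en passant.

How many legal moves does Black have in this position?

0

Black to move; king on h1.
In check: yes, from the white rook on h3.
Legal moves: none.
Count: 0.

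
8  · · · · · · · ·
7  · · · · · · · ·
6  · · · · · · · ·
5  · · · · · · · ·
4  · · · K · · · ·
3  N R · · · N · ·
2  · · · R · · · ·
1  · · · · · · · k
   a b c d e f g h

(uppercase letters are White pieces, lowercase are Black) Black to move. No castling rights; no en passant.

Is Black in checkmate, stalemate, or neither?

Black to move; black king on h1.
In check: no.
King squares — g1: attacked by Nf3; g2: attacked by Rd2; h2: attacked by Rd2.
Legal moves for Black: none.
Not in check and no legal moves → stalemate.

stalemate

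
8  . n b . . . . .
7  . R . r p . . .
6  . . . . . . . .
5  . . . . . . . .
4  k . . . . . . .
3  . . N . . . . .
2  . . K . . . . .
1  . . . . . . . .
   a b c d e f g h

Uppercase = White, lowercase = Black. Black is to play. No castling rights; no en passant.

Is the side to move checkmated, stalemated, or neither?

Black to move; black king on a4.
In check: yes, from the white knight on c3.
King squares — a3: available; b3: attacked by Kc2; b4: attacked by Rb7; a5: available; b5: attacked by Nc3.
Legal moves for Black: Ka5, Ka3.
Black is in check but has 2 legal moves → neither.

neither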